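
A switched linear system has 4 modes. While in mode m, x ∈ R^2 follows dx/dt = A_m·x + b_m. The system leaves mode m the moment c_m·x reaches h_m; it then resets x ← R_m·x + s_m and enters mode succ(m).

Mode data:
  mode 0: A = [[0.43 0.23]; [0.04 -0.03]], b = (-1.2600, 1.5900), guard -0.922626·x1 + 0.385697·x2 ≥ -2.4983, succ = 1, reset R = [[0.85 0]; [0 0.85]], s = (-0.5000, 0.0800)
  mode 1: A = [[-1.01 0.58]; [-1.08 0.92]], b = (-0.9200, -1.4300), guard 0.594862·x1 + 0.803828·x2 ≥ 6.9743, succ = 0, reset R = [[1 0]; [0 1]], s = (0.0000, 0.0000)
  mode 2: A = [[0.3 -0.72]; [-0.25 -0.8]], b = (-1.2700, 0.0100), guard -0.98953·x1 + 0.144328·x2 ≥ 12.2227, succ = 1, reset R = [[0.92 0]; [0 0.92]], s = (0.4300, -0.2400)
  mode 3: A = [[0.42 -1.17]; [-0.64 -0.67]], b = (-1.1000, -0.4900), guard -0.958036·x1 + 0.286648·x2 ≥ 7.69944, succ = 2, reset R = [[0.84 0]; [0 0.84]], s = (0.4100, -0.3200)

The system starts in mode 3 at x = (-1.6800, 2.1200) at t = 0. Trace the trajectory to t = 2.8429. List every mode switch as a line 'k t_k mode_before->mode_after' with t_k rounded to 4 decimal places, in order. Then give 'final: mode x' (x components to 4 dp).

Mode 3: guard c·x = 7.6994 hit at Δt = 1.0116 (t = 1.0116), x⁻ = (-7.1920, 2.8233) → reset → x⁺ = (-5.6312, 2.0516), jump to mode 2
Mode 2: guard c·x = 12.2227 hit at Δt = 1.1729 (t = 2.1845), x⁻ = (-11.9820, 2.5369) → reset → x⁺ = (-10.5934, 2.0940), jump to mode 1
Mode 1: flow for 0.6584 to horizon, guard not reached → x = (-4.0962, 9.9326)

1 1.0116 3->2
2 2.1845 2->1
final: 1 -4.0962 9.9326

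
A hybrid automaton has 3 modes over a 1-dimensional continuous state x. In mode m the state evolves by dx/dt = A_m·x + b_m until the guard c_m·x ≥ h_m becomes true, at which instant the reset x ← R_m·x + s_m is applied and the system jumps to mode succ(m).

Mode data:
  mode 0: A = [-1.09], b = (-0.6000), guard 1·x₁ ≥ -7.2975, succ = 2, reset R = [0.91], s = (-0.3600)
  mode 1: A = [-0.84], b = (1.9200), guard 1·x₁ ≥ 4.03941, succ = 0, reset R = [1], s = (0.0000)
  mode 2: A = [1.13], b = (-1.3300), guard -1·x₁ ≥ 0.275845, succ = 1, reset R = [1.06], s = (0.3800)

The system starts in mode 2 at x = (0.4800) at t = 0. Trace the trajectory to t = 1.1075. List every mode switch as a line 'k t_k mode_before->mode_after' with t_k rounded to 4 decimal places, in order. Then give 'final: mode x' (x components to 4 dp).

Mode 2: guard c·x = 0.2758 hit at Δt = 0.6500 (t = 0.6500), x⁻ = (-0.2758) → reset → x⁺ = (0.0876), jump to mode 1
Mode 1: flow for 0.4575 to horizon, guard not reached → x = (0.7890)

1 0.6500 2->1
final: 1 0.7890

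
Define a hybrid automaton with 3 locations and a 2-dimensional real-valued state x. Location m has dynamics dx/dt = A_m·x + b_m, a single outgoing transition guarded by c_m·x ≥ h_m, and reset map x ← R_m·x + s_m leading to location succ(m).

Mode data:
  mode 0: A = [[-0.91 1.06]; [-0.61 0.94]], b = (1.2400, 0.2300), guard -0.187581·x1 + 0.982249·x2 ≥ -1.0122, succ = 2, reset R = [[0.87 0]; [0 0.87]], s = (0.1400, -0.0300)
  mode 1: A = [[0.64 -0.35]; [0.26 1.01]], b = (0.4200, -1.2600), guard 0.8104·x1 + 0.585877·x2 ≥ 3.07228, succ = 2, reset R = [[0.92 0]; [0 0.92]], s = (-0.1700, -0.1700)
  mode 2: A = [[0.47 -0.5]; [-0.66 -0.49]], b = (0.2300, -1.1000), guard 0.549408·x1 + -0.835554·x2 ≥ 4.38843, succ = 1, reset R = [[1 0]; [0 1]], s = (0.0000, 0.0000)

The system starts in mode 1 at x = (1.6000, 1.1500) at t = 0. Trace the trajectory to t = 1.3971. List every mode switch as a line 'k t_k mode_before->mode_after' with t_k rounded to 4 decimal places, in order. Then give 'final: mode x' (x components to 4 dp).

Mode 1: guard c·x = 3.0723 hit at Δt = 0.7837 (t = 0.7837), x⁻ = (2.5950, 1.6544) → reset → x⁺ = (2.2174, 1.3521), jump to mode 2
Mode 2: flow for 0.6134 to horizon, guard not reached → x = (2.9570, -0.4704)

1 0.7837 1->2
final: 2 2.9570 -0.4704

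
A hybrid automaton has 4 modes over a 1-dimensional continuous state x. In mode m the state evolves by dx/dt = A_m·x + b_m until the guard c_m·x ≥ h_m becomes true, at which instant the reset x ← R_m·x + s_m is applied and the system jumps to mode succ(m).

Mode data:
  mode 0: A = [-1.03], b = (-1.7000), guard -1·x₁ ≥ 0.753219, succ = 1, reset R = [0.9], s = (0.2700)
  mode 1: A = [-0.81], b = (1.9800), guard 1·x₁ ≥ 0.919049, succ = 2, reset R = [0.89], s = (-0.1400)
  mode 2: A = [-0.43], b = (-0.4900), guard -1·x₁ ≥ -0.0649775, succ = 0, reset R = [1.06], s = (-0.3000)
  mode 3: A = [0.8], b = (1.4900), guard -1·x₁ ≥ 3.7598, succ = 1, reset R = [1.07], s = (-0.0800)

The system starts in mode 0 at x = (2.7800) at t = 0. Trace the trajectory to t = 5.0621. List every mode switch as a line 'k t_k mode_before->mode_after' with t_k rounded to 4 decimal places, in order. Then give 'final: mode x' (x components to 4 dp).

1 1.5504 0->1
2 2.3231 1->2
3 3.2798 2->0
4 3.7251 0->1
5 4.4978 1->2
final: 2 0.2863

Mode 0: guard c·x = 0.7532 hit at Δt = 1.5504 (t = 1.5504), x⁻ = (-0.7532) → reset → x⁺ = (-0.4079), jump to mode 1
Mode 1: guard c·x = 0.9190 hit at Δt = 0.7727 (t = 2.3231), x⁻ = (0.9190) → reset → x⁺ = (0.6780), jump to mode 2
Mode 2: guard c·x = -0.0650 hit at Δt = 0.9567 (t = 3.2798), x⁻ = (0.0650) → reset → x⁺ = (-0.2311), jump to mode 0
Mode 0: guard c·x = 0.7532 hit at Δt = 0.4453 (t = 3.7251), x⁻ = (-0.7532) → reset → x⁺ = (-0.4079), jump to mode 1
Mode 1: guard c·x = 0.9190 hit at Δt = 0.7727 (t = 4.4978), x⁻ = (0.9190) → reset → x⁺ = (0.6780), jump to mode 2
Mode 2: flow for 0.5643 to horizon, guard not reached → x = (0.2863)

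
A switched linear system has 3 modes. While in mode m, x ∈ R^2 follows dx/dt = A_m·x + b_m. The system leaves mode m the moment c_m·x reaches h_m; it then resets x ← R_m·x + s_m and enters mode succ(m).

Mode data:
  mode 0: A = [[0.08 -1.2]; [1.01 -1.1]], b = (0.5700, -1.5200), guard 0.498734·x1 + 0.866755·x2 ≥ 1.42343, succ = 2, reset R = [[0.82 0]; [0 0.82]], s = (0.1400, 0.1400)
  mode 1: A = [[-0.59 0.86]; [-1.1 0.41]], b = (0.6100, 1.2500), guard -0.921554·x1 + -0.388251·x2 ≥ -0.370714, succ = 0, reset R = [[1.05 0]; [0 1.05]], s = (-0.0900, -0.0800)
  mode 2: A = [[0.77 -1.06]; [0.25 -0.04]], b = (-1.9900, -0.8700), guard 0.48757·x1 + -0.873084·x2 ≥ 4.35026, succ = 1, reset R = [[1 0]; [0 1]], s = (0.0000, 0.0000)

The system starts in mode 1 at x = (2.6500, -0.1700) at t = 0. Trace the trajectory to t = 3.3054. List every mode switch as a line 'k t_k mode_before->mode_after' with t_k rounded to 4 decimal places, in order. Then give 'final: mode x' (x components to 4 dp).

Mode 1: guard c·x = -0.3707 hit at Δt = 1.1533 (t = 1.1533), x⁻ = (1.0766, -1.6007) → reset → x⁺ = (1.0405, -1.7607), jump to mode 0
Mode 0: guard c·x = 1.4234 hit at Δt = 1.0377 (t = 2.1910), x⁻ = (2.9357, -0.0469) → reset → x⁺ = (2.5472, 0.1015), jump to mode 2
Mode 2: flow for 1.1144 to horizon, guard not reached → x = (2.5231, -0.1671)

1 1.1533 1->0
2 2.1910 0->2
final: 2 2.5231 -0.1671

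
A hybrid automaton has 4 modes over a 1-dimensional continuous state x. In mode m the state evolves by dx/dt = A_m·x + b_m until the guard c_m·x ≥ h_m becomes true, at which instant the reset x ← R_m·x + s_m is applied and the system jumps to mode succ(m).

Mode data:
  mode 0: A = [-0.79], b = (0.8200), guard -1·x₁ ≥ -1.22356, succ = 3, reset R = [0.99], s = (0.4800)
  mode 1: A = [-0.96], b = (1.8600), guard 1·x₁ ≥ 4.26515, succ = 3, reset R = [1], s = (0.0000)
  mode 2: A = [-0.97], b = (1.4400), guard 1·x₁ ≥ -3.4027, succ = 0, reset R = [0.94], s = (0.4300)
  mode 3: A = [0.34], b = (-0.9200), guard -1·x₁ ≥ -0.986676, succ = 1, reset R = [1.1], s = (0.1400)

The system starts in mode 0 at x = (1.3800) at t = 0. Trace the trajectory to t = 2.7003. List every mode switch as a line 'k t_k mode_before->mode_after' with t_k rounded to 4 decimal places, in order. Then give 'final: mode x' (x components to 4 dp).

Mode 0: guard c·x = -1.2236 hit at Δt = 0.7739 (t = 0.7739), x⁻ = (1.2236) → reset → x⁺ = (1.6913), jump to mode 3
Mode 3: guard c·x = -0.9867 hit at Δt = 1.5512 (t = 2.3251), x⁻ = (0.9867) → reset → x⁺ = (1.2253), jump to mode 1
Mode 1: flow for 0.3752 to horizon, guard not reached → x = (1.4407)

1 0.7739 0->3
2 2.3251 3->1
final: 1 1.4407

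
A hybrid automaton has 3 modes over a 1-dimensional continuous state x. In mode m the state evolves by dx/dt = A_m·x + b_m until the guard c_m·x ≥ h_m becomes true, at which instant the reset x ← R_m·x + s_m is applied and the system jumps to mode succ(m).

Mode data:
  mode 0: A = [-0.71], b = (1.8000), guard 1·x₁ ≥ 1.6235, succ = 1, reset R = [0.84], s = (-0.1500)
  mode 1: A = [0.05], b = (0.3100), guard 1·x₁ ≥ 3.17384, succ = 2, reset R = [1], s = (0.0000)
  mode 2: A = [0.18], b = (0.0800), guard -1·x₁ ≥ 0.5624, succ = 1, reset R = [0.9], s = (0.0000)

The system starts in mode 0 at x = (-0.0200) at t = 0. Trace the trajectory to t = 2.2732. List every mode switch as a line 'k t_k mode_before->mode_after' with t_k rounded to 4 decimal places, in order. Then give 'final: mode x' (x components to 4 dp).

1 1.4515 0->1
final: 1 1.5247

Mode 0: guard c·x = 1.6235 hit at Δt = 1.4515 (t = 1.4515), x⁻ = (1.6235) → reset → x⁺ = (1.2137), jump to mode 1
Mode 1: flow for 0.8217 to horizon, guard not reached → x = (1.5247)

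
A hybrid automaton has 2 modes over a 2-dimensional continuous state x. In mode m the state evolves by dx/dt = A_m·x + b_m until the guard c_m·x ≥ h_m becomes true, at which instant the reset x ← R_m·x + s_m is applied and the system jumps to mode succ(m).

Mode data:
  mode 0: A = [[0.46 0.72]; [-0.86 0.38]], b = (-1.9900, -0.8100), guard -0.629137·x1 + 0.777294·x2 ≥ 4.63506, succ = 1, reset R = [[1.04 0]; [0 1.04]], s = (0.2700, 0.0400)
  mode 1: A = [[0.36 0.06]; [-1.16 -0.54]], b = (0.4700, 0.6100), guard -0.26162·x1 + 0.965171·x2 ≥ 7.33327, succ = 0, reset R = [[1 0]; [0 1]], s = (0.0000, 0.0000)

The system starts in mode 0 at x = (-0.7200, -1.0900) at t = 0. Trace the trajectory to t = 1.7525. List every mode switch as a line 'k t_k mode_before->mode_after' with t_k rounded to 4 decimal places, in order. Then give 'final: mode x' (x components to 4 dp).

1 1.3358 0->1
final: 1 -6.4677 3.9436

Mode 0: guard c·x = 4.6351 hit at Δt = 1.3358 (t = 1.3358), x⁻ = (-5.8457, 1.2316) → reset → x⁺ = (-5.8095, 1.3209), jump to mode 1
Mode 1: flow for 0.4167 to horizon, guard not reached → x = (-6.4677, 3.9436)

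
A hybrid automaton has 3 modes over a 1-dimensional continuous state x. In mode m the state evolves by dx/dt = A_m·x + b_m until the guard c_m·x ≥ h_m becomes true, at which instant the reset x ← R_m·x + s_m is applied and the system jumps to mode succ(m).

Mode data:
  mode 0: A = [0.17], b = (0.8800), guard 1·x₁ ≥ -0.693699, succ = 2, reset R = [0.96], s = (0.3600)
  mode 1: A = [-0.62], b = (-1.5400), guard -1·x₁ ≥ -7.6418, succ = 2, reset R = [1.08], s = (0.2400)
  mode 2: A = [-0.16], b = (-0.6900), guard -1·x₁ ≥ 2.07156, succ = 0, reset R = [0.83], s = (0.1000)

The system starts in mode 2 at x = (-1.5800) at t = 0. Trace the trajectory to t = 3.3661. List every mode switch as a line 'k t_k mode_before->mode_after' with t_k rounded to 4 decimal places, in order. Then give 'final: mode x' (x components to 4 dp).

Mode 2: guard c·x = 2.0716 hit at Δt = 1.2395 (t = 1.2395), x⁻ = (-2.0716) → reset → x⁺ = (-1.6194), jump to mode 0
Mode 0: guard c·x = -0.6937 hit at Δt = 1.3606 (t = 2.6001), x⁻ = (-0.6937) → reset → x⁺ = (-0.3060), jump to mode 2
Mode 2: flow for 0.7660 to horizon, guard not reached → x = (-0.7681)

1 1.2395 2->0
2 2.6001 0->2
final: 2 -0.7681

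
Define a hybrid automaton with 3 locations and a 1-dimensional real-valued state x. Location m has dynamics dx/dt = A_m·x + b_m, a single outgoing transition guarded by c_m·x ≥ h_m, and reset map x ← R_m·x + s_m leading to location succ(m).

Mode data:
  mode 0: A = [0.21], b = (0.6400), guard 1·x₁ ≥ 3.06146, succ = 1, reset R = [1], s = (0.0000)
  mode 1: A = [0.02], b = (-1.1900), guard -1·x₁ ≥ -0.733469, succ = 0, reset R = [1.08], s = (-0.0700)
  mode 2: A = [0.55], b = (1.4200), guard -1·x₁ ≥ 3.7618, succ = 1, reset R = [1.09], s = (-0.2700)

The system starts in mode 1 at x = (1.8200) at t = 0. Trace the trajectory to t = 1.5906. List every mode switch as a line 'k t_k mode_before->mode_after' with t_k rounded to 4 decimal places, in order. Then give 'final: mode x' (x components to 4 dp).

1 0.9331 1->0
final: 0 1.2803

Mode 1: guard c·x = -0.7335 hit at Δt = 0.9331 (t = 0.9331), x⁻ = (0.7335) → reset → x⁺ = (0.7221), jump to mode 0
Mode 0: flow for 0.6575 to horizon, guard not reached → x = (1.2803)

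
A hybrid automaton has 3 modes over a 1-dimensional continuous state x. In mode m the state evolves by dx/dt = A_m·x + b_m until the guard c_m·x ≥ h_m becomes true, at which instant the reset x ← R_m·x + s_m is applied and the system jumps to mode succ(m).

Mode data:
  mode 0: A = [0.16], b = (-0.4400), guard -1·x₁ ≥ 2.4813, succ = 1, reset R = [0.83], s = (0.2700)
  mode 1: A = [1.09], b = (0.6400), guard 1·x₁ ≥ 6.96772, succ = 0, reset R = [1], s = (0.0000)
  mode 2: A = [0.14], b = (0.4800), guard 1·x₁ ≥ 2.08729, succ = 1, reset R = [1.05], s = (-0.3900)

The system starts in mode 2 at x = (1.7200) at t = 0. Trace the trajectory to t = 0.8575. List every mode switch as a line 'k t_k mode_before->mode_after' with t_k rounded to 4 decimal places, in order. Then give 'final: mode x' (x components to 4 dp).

Mode 2: guard c·x = 2.0873 hit at Δt = 0.4922 (t = 0.4922), x⁻ = (2.0873) → reset → x⁺ = (1.8017), jump to mode 1
Mode 1: flow for 0.3653 to horizon, guard not reached → x = (2.9700)

1 0.4922 2->1
final: 1 2.9700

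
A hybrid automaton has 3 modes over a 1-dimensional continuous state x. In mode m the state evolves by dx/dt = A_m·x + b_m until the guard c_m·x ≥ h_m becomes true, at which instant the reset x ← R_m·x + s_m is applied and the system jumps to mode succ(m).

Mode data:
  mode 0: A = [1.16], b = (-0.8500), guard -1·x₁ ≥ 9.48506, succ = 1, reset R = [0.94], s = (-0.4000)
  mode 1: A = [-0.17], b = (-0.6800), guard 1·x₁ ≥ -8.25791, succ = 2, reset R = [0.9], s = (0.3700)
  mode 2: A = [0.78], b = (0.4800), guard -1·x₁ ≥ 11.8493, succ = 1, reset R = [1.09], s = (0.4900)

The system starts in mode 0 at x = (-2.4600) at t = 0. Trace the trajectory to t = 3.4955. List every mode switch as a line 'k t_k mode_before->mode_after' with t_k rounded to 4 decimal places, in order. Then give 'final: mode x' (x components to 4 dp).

1 1.0028 0->1
2 2.3083 1->2
3 3.0203 2->1
final: 1 -11.7718

Mode 0: guard c·x = 9.4851 hit at Δt = 1.0028 (t = 1.0028), x⁻ = (-9.4851) → reset → x⁺ = (-9.3160), jump to mode 1
Mode 1: guard c·x = -8.2579 hit at Δt = 1.3055 (t = 2.3083), x⁻ = (-8.2579) → reset → x⁺ = (-7.0621), jump to mode 2
Mode 2: guard c·x = 11.8493 hit at Δt = 0.7120 (t = 3.0203), x⁻ = (-11.8493) → reset → x⁺ = (-12.4257), jump to mode 1
Mode 1: flow for 0.4752 to horizon, guard not reached → x = (-11.7718)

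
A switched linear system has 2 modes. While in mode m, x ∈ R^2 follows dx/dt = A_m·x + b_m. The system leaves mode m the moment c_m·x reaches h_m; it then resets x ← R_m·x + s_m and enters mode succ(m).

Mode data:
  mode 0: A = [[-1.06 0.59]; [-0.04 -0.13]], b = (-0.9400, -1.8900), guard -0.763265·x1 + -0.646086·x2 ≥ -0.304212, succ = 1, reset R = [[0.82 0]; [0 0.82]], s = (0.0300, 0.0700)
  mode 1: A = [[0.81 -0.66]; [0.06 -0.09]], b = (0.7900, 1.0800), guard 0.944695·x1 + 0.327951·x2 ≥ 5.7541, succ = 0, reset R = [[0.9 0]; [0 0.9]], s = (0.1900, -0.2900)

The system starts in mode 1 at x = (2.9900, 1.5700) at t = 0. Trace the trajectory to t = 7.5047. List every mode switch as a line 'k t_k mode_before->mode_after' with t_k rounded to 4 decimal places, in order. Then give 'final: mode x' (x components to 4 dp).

1 0.8242 1->0
2 2.0373 0->1
3 3.8833 1->0
4 4.9365 0->1
5 6.5405 1->0
final: 0 1.2414 -0.9916

Mode 1: guard c·x = 5.7541 hit at Δt = 0.8242 (t = 0.8242), x⁻ = (5.2203, 2.5081) → reset → x⁺ = (4.8882, 1.9673), jump to mode 0
Mode 0: guard c·x = -0.3042 hit at Δt = 1.2131 (t = 2.0373), x⁻ = (0.8687, -0.5554) → reset → x⁺ = (0.7423, -0.3854), jump to mode 1
Mode 1: guard c·x = 5.7541 hit at Δt = 1.8460 (t = 3.8833), x⁻ = (5.4669, 1.7975) → reset → x⁺ = (5.1103, 1.3278), jump to mode 0
Mode 0: guard c·x = -0.3042 hit at Δt = 1.0533 (t = 4.9365), x⁻ = (1.0863, -0.8125) → reset → x⁺ = (0.9208, -0.5963), jump to mode 1
Mode 1: guard c·x = 5.7541 hit at Δt = 1.6039 (t = 6.5405), x⁻ = (5.6169, 1.3655) → reset → x⁺ = (5.2452, 0.9390), jump to mode 0
Mode 0: flow for 0.9642 to horizon, guard not reached → x = (1.2414, -0.9916)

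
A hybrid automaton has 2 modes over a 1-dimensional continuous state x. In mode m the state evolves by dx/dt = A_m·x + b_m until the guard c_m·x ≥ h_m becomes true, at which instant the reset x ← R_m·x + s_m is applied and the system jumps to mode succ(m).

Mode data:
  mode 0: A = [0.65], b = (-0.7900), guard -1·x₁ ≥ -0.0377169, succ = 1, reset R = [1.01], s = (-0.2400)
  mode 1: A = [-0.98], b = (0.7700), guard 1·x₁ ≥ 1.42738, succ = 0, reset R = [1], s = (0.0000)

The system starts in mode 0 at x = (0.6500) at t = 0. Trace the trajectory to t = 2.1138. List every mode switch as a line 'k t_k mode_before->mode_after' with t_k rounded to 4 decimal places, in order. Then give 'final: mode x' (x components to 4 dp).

1 1.1289 0->1
final: 1 0.4095

Mode 0: guard c·x = -0.0377 hit at Δt = 1.1289 (t = 1.1289), x⁻ = (0.0377) → reset → x⁺ = (-0.2019), jump to mode 1
Mode 1: flow for 0.9849 to horizon, guard not reached → x = (0.4095)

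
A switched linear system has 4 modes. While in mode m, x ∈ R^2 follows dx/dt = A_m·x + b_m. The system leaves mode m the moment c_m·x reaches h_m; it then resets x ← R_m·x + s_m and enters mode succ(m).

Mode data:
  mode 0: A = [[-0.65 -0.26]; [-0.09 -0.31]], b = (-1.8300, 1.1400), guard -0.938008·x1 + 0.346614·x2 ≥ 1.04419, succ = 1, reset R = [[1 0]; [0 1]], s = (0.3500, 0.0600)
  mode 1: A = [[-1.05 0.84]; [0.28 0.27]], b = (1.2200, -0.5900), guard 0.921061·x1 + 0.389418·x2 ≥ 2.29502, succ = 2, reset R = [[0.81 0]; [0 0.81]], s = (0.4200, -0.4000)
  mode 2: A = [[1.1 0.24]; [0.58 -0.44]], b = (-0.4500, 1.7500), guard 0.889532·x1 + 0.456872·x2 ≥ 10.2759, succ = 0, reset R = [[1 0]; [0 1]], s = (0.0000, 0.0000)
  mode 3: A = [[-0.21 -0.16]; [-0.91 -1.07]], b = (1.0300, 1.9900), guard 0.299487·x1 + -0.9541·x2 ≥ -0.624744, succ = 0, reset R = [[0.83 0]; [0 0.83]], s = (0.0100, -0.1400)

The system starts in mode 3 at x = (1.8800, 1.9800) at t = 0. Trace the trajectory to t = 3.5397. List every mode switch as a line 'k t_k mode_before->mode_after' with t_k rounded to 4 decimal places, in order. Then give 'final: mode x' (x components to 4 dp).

Mode 3: guard c·x = -0.6247 hit at Δt = 0.4498 (t = 0.4498), x⁻ = (2.0420, 1.2958) → reset → x⁺ = (1.7049, 0.9355), jump to mode 0
Mode 0: guard c·x = 1.0442 hit at Δt = 0.9036 (t = 1.3534), x⁻ = (-0.5315, 1.5743) → reset → x⁺ = (-0.1815, 1.6343), jump to mode 1
Mode 1: guard c·x = 2.2950 hit at Δt = 1.1990 (t = 2.5524), x⁻ = (1.7374, 1.7842) → reset → x⁺ = (1.8273, 1.0452), jump to mode 2
Mode 2: flow for 0.9873 to horizon, guard not reached → x = (5.4879, 3.6636)

1 0.4498 3->0
2 1.3534 0->1
3 2.5524 1->2
final: 2 5.4879 3.6636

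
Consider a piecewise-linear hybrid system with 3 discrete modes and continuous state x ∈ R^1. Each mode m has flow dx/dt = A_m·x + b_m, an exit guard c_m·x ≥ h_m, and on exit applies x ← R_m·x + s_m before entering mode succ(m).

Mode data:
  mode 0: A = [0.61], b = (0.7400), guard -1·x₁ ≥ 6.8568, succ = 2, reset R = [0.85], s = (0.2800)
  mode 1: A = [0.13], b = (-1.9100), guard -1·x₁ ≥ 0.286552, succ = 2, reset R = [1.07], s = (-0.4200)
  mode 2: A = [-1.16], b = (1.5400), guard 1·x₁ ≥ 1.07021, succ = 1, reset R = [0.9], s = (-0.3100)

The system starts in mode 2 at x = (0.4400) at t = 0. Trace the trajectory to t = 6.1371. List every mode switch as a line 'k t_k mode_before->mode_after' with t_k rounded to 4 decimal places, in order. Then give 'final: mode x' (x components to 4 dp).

Mode 2: guard c·x = 1.0702 hit at Δt = 1.0672 (t = 1.0672), x⁻ = (1.0702) → reset → x⁺ = (0.6532), jump to mode 1
Mode 1: guard c·x = 0.2866 hit at Δt = 0.4984 (t = 1.5656), x⁻ = (-0.2866) → reset → x⁺ = (-0.7266), jump to mode 2
Mode 2: guard c·x = 1.0702 hit at Δt = 1.7906 (t = 3.3562), x⁻ = (1.0702) → reset → x⁺ = (0.6532), jump to mode 1
Mode 1: guard c·x = 0.2866 hit at Δt = 0.4984 (t = 3.8546), x⁻ = (-0.2866) → reset → x⁺ = (-0.7266), jump to mode 2
Mode 2: guard c·x = 1.0702 hit at Δt = 1.7906 (t = 5.6452), x⁻ = (1.0702) → reset → x⁺ = (0.6532), jump to mode 1
Mode 1: flow for 0.4919 to horizon, guard not reached → x = (-0.2738)

1 1.0672 2->1
2 1.5656 1->2
3 3.3562 2->1
4 3.8546 1->2
5 5.6452 2->1
final: 1 -0.2738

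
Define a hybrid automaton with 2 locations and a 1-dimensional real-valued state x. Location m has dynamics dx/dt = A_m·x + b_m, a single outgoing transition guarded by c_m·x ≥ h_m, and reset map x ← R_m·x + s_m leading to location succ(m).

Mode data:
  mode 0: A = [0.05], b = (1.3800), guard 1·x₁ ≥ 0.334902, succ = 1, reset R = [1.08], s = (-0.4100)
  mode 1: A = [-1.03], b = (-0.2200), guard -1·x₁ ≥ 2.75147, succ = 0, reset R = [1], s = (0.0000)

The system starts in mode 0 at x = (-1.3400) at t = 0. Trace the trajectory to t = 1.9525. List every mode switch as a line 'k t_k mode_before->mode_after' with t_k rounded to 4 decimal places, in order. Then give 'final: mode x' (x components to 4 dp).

Mode 0: guard c·x = 0.3349 hit at Δt = 1.2366 (t = 1.2366), x⁻ = (0.3349) → reset → x⁺ = (-0.0483), jump to mode 1
Mode 1: flow for 0.7159 to horizon, guard not reached → x = (-0.1345)

1 1.2366 0->1
final: 1 -0.1345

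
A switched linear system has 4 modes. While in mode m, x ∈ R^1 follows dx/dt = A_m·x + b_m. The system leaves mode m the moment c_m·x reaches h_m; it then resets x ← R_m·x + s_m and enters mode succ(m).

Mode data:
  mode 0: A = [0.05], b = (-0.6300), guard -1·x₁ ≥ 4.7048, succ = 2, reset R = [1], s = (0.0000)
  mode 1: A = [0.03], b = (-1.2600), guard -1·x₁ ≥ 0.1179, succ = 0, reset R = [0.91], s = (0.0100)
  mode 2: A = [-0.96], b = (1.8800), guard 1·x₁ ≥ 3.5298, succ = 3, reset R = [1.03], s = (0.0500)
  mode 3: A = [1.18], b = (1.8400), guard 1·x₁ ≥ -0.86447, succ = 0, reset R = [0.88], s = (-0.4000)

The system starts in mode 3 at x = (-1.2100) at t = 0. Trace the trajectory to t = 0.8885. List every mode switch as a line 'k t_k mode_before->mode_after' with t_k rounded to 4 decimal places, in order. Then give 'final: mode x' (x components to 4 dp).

Mode 3: guard c·x = -0.8645 hit at Δt = 0.5828 (t = 0.5828), x⁻ = (-0.8645) → reset → x⁺ = (-1.1607), jump to mode 0
Mode 0: flow for 0.3057 to horizon, guard not reached → x = (-1.3727)

1 0.5828 3->0
final: 0 -1.3727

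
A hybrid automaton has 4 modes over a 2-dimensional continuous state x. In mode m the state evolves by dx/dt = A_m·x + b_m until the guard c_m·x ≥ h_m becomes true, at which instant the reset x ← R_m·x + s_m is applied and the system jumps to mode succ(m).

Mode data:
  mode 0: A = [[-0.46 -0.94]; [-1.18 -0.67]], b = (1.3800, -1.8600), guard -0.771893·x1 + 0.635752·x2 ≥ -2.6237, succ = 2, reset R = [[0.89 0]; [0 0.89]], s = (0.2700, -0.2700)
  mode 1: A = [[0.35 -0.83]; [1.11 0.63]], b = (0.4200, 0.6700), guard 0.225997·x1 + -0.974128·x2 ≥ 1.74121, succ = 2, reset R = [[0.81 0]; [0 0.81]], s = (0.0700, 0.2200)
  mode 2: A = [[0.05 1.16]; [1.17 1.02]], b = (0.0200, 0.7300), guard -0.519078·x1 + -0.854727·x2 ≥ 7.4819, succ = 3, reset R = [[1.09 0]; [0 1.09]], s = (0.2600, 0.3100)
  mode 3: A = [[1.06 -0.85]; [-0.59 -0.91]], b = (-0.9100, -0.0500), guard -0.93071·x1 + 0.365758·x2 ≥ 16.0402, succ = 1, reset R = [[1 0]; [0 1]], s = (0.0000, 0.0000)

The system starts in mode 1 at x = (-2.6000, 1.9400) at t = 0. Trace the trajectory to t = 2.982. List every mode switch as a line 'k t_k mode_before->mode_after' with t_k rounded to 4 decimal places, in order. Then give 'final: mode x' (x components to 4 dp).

1 1.3996 1->2
2 1.8743 2->3
final: 3 -14.7954 1.7350

Mode 1: guard c·x = 1.7412 hit at Δt = 1.3996 (t = 1.3996), x⁻ = (-4.0051, -2.7166) → reset → x⁺ = (-3.1741, -1.9805), jump to mode 2
Mode 2: guard c·x = 7.4819 hit at Δt = 0.4747 (t = 1.8743), x⁻ = (-5.2133, -5.5875) → reset → x⁺ = (-5.4225, -5.7803), jump to mode 3
Mode 3: flow for 1.1077 to horizon, guard not reached → x = (-14.7954, 1.7350)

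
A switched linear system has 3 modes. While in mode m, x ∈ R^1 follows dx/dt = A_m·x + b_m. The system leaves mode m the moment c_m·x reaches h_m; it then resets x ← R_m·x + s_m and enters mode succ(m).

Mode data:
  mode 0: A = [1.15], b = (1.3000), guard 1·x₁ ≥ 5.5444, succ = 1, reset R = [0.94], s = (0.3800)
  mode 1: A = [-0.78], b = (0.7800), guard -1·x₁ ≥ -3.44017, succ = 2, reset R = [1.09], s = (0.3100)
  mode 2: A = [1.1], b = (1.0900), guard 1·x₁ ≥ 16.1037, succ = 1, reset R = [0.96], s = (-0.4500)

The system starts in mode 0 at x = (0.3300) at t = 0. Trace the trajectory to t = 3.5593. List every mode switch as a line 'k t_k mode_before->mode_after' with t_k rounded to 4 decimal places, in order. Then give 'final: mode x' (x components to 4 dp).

Mode 0: guard c·x = 5.5444 hit at Δt = 1.3214 (t = 1.3214), x⁻ = (5.5444) → reset → x⁺ = (5.5917), jump to mode 1
Mode 1: guard c·x = -3.4402 hit at Δt = 0.8105 (t = 2.1319), x⁻ = (3.4402) → reset → x⁺ = (4.0598), jump to mode 2
Mode 2: guard c·x = 16.1037 hit at Δt = 1.1084 (t = 3.2403), x⁻ = (16.1037) → reset → x⁺ = (15.0096), jump to mode 1
Mode 1: flow for 0.3190 to horizon, guard not reached → x = (11.9235)

1 1.3214 0->1
2 2.1319 1->2
3 3.2403 2->1
final: 1 11.9235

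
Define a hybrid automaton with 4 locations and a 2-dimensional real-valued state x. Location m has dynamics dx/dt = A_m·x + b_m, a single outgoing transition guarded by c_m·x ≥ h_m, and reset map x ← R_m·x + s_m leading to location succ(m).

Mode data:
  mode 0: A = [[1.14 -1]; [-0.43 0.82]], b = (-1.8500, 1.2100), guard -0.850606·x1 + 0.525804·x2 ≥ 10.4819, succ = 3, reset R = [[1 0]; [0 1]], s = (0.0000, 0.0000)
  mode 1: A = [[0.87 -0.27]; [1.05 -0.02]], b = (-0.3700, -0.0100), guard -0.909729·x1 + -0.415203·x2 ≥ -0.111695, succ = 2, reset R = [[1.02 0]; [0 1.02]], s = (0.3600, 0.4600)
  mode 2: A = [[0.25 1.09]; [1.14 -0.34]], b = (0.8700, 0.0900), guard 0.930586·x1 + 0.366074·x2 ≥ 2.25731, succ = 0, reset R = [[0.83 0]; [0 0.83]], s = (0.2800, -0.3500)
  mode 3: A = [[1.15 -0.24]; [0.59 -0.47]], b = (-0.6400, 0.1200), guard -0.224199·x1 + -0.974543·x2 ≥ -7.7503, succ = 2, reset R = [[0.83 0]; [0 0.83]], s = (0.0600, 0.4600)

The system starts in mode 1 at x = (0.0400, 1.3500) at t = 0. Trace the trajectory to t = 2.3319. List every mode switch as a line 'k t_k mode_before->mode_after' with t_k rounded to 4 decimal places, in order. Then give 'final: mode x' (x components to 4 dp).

1 0.5413 1->2
2 1.1373 2->0
final: 0 -4.4155 5.6799

Mode 1: guard c·x = -0.1117 hit at Δt = 0.5413 (t = 0.5413), x⁻ = (-0.4373, 1.2273) → reset → x⁺ = (-0.0861, 1.7118), jump to mode 2
Mode 2: guard c·x = 2.2573 hit at Δt = 0.5960 (t = 1.1373), x⁻ = (1.6665, 1.9299) → reset → x⁺ = (1.6632, 1.2518), jump to mode 0
Mode 0: flow for 1.1946 to horizon, guard not reached → x = (-4.4155, 5.6799)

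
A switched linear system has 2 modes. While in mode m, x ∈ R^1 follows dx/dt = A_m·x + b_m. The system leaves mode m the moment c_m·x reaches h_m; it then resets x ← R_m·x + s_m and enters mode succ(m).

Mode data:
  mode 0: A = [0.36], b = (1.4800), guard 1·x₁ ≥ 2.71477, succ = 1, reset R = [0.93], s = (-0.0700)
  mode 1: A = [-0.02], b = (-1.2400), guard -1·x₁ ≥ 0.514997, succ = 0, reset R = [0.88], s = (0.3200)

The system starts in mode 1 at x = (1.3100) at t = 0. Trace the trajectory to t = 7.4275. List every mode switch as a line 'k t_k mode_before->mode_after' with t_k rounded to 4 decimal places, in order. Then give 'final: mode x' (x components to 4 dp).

Mode 1: guard c·x = 0.5150 hit at Δt = 1.4625 (t = 1.4625), x⁻ = (-0.5150) → reset → x⁺ = (-0.1332), jump to mode 0
Mode 0: guard c·x = 2.7148 hit at Δt = 1.4999 (t = 2.9624), x⁻ = (2.7148) → reset → x⁺ = (2.4547), jump to mode 1
Mode 1: guard c·x = 0.5150 hit at Δt = 2.3585 (t = 5.3209), x⁻ = (-0.5150) → reset → x⁺ = (-0.1332), jump to mode 0
Mode 0: guard c·x = 2.7148 hit at Δt = 1.4999 (t = 6.8208), x⁻ = (2.7148) → reset → x⁺ = (2.4547), jump to mode 1
Mode 1: flow for 0.6067 to horizon, guard not reached → x = (1.6774)

1 1.4625 1->0
2 2.9624 0->1
3 5.3209 1->0
4 6.8208 0->1
final: 1 1.6774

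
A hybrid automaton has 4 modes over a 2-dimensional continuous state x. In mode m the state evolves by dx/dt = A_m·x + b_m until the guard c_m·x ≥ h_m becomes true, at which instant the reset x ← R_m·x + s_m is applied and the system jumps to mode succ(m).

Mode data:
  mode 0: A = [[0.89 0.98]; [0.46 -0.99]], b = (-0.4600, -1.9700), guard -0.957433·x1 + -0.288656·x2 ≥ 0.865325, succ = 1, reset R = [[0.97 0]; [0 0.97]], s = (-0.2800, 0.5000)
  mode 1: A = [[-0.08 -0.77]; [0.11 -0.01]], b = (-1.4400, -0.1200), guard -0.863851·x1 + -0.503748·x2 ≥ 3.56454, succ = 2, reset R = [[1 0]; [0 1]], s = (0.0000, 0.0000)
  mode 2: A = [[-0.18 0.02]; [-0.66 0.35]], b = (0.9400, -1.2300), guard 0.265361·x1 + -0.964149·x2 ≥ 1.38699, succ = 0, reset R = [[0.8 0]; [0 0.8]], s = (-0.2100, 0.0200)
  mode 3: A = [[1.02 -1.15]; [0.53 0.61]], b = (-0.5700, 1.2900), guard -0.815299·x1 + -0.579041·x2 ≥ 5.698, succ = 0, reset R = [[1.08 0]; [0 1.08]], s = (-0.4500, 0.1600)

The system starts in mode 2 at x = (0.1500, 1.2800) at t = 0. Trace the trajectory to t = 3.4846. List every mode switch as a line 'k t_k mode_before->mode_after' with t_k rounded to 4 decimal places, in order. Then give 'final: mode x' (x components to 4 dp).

Mode 2: guard c·x = 1.3870 hit at Δt = 1.4438 (t = 1.4438), x⁻ = (1.3170, -1.0761) → reset → x⁺ = (0.8436, -0.8409), jump to mode 0
Mode 0: guard c·x = 0.8653 hit at Δt = 0.9951 (t = 2.4389), x⁻ = (-0.4539, -1.4923) → reset → x⁺ = (-0.7203, -0.9475), jump to mode 1
Mode 1: flow for 1.0457 to horizon, guard not reached → x = (-1.2882, -1.1797)

1 1.4438 2->0
2 2.4389 0->1
final: 1 -1.2882 -1.1797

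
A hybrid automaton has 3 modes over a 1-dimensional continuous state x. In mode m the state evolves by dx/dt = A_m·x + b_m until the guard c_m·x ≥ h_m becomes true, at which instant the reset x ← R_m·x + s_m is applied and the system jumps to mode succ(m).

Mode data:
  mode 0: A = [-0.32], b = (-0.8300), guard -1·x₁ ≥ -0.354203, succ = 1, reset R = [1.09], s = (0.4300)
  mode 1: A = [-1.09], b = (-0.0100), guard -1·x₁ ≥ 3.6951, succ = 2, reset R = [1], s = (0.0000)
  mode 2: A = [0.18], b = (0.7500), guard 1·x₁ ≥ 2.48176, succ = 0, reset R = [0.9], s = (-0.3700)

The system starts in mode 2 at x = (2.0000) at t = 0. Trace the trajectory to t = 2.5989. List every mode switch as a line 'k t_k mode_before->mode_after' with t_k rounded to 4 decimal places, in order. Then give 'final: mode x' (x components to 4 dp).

1 0.4179 2->0
2 1.7099 0->1
final: 1 0.3040

Mode 2: guard c·x = 2.4818 hit at Δt = 0.4179 (t = 0.4179), x⁻ = (2.4818) → reset → x⁺ = (1.8636), jump to mode 0
Mode 0: guard c·x = -0.3542 hit at Δt = 1.2920 (t = 1.7099), x⁻ = (0.3542) → reset → x⁺ = (0.8161), jump to mode 1
Mode 1: flow for 0.8890 to horizon, guard not reached → x = (0.3040)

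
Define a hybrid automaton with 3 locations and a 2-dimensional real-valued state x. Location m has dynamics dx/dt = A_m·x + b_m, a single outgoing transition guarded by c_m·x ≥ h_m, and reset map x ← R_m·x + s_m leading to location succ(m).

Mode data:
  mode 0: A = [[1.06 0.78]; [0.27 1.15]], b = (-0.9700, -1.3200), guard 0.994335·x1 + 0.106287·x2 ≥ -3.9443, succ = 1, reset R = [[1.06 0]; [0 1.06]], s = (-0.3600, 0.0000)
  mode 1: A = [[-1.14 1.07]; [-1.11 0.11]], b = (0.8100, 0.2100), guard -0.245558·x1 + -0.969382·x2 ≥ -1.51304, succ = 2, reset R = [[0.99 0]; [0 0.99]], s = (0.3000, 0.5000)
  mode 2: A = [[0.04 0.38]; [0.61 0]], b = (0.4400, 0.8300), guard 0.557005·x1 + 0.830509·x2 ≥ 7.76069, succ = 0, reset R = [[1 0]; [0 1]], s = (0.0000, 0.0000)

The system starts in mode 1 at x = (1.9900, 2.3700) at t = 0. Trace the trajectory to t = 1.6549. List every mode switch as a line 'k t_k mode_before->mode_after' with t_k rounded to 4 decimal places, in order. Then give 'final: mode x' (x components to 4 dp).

Mode 1: guard c·x = -1.5130 hit at Δt = 0.6788 (t = 0.6788), x⁻ = (2.1227, 1.0231) → reset → x⁺ = (2.4015, 1.5129), jump to mode 2
Mode 2: flow for 0.9761 to horizon, guard not reached → x = (3.9772, 4.1703)

1 0.6788 1->2
final: 2 3.9772 4.1703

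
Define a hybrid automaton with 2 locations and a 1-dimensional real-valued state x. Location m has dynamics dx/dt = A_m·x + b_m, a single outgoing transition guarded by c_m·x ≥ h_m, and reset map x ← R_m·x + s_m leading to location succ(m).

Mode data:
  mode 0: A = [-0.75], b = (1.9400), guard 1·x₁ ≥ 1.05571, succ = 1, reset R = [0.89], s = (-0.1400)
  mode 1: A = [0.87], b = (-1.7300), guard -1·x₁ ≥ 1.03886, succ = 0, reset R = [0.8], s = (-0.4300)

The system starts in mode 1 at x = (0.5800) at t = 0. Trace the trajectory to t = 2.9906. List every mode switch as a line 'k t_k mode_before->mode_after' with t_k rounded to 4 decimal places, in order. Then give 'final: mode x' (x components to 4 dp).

1 0.8795 1->0
2 2.1083 0->1
final: 1 -0.5732

Mode 1: guard c·x = 1.0389 hit at Δt = 0.8795 (t = 0.8795), x⁻ = (-1.0389) → reset → x⁺ = (-1.2611), jump to mode 0
Mode 0: guard c·x = 1.0557 hit at Δt = 1.2288 (t = 2.1083), x⁻ = (1.0557) → reset → x⁺ = (0.7996), jump to mode 1
Mode 1: flow for 0.8823 to horizon, guard not reached → x = (-0.5732)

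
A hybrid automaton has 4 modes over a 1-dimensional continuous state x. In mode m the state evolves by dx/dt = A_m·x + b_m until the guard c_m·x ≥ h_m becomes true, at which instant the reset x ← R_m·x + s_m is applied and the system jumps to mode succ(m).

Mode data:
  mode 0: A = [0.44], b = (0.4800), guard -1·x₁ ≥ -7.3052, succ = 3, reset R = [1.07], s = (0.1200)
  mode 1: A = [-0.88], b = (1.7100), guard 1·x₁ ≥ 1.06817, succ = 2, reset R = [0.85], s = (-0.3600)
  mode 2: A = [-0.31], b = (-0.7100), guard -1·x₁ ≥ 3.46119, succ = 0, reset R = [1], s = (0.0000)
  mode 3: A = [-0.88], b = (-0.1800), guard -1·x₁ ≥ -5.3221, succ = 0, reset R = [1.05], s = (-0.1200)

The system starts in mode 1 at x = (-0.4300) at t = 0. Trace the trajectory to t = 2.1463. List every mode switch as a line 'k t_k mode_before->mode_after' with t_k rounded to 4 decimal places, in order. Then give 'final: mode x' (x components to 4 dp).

Mode 1: guard c·x = 1.0682 hit at Δt = 1.1338 (t = 1.1338), x⁻ = (1.0682) → reset → x⁺ = (0.5479), jump to mode 2
Mode 2: flow for 1.0125 to horizon, guard not reached → x = (-0.2167)

1 1.1338 1->2
final: 2 -0.2167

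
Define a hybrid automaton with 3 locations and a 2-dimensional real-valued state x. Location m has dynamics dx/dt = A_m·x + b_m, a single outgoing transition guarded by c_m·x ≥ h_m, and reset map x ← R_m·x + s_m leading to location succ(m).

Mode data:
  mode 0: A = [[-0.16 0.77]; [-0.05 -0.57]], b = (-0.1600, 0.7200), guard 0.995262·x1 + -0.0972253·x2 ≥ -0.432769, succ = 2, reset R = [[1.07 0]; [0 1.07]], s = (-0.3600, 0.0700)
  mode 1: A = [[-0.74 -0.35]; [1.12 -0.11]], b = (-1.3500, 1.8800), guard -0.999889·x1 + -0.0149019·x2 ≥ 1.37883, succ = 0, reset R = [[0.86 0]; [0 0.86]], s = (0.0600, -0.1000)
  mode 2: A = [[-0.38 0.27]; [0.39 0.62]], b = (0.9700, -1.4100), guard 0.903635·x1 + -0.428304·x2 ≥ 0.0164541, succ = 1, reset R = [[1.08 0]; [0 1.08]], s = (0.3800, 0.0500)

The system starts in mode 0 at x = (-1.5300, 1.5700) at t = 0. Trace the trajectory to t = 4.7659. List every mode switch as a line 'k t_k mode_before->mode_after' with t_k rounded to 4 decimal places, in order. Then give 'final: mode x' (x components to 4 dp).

1 1.0773 0->2
2 1.9845 2->1
3 3.2428 1->0
4 3.8156 0->2
final: 2 0.8221 2.2597

Mode 0: guard c·x = -0.4328 hit at Δt = 1.0773 (t = 1.0773), x⁻ = (-0.2920, 1.4623) → reset → x⁺ = (-0.6724, 1.6347), jump to mode 2
Mode 2: guard c·x = 0.0165 hit at Δt = 0.9072 (t = 1.9845), x⁻ = (0.5475, 1.1168) → reset → x⁺ = (0.9713, 1.2561), jump to mode 1
Mode 1: guard c·x = 1.3788 hit at Δt = 1.2583 (t = 3.2428), x⁻ = (-1.4207, 2.7988) → reset → x⁺ = (-1.1618, 2.3070), jump to mode 0
Mode 0: guard c·x = -0.4328 hit at Δt = 0.5728 (t = 3.8156), x⁻ = (-0.2363, 2.0323) → reset → x⁺ = (-0.6128, 2.2445), jump to mode 2
Mode 2: flow for 0.9503 to horizon, guard not reached → x = (0.8221, 2.2597)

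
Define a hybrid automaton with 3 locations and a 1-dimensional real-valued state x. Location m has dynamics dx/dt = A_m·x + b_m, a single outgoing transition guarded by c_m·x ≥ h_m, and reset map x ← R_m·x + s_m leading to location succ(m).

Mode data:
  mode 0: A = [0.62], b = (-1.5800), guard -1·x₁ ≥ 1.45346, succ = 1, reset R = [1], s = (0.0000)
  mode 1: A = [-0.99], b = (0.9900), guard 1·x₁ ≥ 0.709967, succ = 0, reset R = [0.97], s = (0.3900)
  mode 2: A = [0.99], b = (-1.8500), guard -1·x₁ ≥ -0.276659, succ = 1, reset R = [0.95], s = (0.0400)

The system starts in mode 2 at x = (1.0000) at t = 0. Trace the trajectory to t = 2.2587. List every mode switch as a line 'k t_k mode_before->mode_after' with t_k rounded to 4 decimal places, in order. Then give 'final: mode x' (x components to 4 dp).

Mode 2: guard c·x = -0.2767 hit at Δt = 0.6119 (t = 0.6119), x⁻ = (0.2767) → reset → x⁺ = (0.3028), jump to mode 1
Mode 1: guard c·x = 0.7100 hit at Δt = 0.8859 (t = 1.4978), x⁻ = (0.7100) → reset → x⁺ = (1.0787), jump to mode 0
Mode 0: flow for 0.7609 to horizon, guard not reached → x = (0.1927)

1 0.6119 2->1
2 1.4978 1->0
final: 0 0.1927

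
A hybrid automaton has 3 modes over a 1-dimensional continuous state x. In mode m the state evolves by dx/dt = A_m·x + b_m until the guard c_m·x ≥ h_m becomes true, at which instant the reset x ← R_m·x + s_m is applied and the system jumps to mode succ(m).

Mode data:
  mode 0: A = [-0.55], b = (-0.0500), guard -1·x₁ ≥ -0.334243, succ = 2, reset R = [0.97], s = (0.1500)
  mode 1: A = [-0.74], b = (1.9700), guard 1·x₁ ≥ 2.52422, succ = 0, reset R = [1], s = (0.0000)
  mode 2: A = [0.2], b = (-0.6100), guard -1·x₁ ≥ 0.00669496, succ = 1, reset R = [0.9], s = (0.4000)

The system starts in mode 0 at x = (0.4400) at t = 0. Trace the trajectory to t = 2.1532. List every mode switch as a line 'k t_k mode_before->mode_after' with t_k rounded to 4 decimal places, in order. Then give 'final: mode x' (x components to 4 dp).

Mode 0: guard c·x = -0.3342 hit at Δt = 0.4039 (t = 0.4039), x⁻ = (0.3342) → reset → x⁺ = (0.4742), jump to mode 2
Mode 2: guard c·x = 0.0067 hit at Δt = 0.8559 (t = 1.2598), x⁻ = (-0.0067) → reset → x⁺ = (0.3940), jump to mode 1
Mode 1: flow for 0.8934 to horizon, guard not reached → x = (1.4912)

1 0.4039 0->2
2 1.2598 2->1
final: 1 1.4912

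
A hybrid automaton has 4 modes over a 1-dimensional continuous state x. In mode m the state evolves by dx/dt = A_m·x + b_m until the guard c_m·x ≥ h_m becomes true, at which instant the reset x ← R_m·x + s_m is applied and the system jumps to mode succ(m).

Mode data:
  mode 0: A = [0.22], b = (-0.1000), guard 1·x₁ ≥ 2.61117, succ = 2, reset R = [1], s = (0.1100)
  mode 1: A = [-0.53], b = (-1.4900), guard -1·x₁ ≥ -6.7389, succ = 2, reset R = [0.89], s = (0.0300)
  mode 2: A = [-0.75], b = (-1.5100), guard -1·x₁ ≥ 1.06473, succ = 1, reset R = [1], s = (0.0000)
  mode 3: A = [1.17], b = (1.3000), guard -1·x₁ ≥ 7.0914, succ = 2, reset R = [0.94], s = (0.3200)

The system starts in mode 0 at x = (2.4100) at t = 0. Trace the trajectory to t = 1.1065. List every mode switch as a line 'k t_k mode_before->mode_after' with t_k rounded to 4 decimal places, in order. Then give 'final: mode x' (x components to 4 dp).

1 0.4451 0->2
final: 2 0.8696

Mode 0: guard c·x = 2.6112 hit at Δt = 0.4451 (t = 0.4451), x⁻ = (2.6112) → reset → x⁺ = (2.7212), jump to mode 2
Mode 2: flow for 0.6614 to horizon, guard not reached → x = (0.8696)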